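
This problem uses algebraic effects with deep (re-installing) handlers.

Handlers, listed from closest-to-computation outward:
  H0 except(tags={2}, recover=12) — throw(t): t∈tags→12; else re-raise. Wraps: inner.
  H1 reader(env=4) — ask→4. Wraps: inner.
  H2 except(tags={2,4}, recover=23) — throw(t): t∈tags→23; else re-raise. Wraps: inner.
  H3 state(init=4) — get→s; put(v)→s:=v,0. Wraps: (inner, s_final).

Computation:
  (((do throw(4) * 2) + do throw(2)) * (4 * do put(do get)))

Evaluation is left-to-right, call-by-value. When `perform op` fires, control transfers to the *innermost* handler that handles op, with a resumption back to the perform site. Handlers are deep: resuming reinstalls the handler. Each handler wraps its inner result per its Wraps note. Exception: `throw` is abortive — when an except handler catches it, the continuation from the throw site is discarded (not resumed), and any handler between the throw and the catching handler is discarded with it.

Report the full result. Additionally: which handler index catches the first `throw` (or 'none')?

Step-by-step:
throw(4) @ H0 re-raised
throw(4) @ H2 caught ⇒ 23
H3 returns (23, 4)
= (23, 4)

Answer: (23, 4) ; first throw caught by: H2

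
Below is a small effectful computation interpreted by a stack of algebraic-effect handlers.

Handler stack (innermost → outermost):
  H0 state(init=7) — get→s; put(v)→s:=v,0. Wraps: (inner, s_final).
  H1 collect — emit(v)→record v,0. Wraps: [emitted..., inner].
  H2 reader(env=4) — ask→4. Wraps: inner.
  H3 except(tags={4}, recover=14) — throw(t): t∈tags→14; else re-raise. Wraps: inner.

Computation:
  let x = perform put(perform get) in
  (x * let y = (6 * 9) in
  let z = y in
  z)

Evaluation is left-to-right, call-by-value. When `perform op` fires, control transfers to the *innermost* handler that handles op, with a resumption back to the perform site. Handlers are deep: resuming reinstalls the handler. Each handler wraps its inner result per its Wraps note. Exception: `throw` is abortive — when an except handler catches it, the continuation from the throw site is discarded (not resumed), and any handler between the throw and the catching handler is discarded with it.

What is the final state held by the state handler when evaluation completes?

Answer: 7

Working:
get @ H0 ⇒ 7
put(7) @ H0 ⇒ s:=7
H0 returns (0, 7)
H1 returns [(0, 7)]
H2 returns [(0, 7)]
H3 returns [(0, 7)]
= [(0, 7)]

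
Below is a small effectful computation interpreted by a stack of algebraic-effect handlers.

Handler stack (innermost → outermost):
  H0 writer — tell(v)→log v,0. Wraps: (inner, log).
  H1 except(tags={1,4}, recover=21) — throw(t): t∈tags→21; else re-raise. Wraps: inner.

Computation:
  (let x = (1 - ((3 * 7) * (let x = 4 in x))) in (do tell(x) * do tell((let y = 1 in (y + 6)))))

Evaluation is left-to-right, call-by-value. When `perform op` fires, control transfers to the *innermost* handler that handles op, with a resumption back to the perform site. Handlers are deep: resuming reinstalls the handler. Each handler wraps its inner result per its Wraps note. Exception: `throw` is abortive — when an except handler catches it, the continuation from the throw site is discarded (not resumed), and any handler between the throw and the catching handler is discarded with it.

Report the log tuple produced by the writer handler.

Answer: (-83, 7)

Working:
tell(-83) @ H0 ⇒ log+=-83
tell(7) @ H0 ⇒ log+=7
H0 returns (0, (-83, 7))
H1 returns (0, (-83, 7))
= (0, (-83, 7))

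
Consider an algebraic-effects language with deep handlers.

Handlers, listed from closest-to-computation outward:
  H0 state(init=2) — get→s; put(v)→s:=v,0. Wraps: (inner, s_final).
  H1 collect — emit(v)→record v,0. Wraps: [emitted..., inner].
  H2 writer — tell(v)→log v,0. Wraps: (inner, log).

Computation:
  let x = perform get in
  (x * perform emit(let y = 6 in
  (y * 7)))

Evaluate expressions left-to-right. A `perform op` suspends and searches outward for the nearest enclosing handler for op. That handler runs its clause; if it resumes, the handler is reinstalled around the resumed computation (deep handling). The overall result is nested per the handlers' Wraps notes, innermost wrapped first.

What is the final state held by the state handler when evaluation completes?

Working:
get @ H0 ⇒ 2
emit(42) @ H1 ⇒ out+=42
H0 returns (0, 2)
H1 returns [42, (0, 2)]
H2 returns ([42, (0, 2)], ())
= ([42, (0, 2)], ())

Answer: 2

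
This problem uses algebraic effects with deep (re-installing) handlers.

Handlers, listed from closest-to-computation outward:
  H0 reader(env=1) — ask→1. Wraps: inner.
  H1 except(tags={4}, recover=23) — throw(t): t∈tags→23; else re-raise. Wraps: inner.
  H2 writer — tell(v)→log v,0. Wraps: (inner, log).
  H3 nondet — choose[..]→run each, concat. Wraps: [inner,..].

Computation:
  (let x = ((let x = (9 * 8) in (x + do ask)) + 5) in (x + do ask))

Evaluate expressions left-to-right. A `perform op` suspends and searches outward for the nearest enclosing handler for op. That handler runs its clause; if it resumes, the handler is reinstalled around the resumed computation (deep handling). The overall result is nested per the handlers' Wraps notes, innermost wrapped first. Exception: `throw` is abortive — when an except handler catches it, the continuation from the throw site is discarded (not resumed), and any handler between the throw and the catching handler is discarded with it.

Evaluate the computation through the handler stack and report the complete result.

Answer: [(79, ())]

Evaluation trace:
ask @ H0 ⇒ 1
ask @ H0 ⇒ 1
H0 returns 79
H1 returns 79
H2 returns (79, ())
H3 returns [(79, ())]
= [(79, ())]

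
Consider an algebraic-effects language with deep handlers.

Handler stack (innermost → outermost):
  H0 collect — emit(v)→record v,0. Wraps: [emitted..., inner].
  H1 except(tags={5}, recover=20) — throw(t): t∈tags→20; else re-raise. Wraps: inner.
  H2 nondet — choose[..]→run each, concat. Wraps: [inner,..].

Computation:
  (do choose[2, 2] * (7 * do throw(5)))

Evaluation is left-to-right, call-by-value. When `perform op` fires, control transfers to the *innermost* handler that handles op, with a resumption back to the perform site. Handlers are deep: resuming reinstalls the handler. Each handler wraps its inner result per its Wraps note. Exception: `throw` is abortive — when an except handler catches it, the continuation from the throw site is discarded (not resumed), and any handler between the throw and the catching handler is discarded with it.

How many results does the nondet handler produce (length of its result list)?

Evaluation trace:
choose[2, 2] @ H2
  branch[0] choose=2:
    throw(5) @ H1 caught ⇒ 20
    H2 returns [20]
  branch[1] choose=2:
    throw(5) @ H1 caught ⇒ 20
    H2 returns [20]
= [20, 20]

Answer: 2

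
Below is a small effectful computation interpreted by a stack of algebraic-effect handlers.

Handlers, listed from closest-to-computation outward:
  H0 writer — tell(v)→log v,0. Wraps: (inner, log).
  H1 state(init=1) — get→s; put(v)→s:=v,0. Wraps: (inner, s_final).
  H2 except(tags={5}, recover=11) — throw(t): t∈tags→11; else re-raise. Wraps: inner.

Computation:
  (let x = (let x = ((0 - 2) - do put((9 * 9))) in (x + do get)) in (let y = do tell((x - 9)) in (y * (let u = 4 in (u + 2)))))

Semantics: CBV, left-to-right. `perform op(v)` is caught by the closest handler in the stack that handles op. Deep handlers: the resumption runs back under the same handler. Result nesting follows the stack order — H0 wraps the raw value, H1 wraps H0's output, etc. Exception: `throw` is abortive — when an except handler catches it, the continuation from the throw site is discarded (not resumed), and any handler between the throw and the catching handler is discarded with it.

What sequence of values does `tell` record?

Answer: (70)

Working:
put(81) @ H1 ⇒ s:=81
get @ H1 ⇒ 81
tell(70) @ H0 ⇒ log+=70
H0 returns (0, (70))
H1 returns ((0, (70)), 81)
H2 returns ((0, (70)), 81)
= ((0, (70)), 81)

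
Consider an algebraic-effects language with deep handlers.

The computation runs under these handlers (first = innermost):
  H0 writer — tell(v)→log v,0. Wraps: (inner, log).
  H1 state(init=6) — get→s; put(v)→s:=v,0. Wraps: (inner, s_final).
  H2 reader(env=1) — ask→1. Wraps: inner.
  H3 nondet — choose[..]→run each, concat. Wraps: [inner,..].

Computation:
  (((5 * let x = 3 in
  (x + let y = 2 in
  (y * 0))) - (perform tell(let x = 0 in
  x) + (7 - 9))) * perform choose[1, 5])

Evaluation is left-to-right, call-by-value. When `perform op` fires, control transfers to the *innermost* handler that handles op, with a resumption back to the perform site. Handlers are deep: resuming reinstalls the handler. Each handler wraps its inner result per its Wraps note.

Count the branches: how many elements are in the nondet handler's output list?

Step-by-step:
tell(0) @ H0 ⇒ log+=0
choose[1, 5] @ H3
  branch[0] choose=1:
    H0 returns (17, (0))
    H1 returns ((17, (0)), 6)
    H2 returns ((17, (0)), 6)
    H3 returns [((17, (0)), 6)]
  branch[1] choose=5:
    H0 returns (85, (0))
    H1 returns ((85, (0)), 6)
    H2 returns ((85, (0)), 6)
    H3 returns [((85, (0)), 6)]
= [((17, (0)), 6), ((85, (0)), 6)]

Answer: 2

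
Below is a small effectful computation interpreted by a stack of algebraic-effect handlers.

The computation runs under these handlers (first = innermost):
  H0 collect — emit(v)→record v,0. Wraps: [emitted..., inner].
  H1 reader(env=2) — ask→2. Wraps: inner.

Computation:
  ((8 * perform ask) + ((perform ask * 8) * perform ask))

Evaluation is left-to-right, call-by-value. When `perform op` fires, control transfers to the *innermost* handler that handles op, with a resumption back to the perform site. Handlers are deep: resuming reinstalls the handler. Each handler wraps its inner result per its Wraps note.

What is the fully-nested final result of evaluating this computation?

Working:
ask @ H1 ⇒ 2
ask @ H1 ⇒ 2
ask @ H1 ⇒ 2
H0 returns [48]
H1 returns [48]
= [48]

Answer: [48]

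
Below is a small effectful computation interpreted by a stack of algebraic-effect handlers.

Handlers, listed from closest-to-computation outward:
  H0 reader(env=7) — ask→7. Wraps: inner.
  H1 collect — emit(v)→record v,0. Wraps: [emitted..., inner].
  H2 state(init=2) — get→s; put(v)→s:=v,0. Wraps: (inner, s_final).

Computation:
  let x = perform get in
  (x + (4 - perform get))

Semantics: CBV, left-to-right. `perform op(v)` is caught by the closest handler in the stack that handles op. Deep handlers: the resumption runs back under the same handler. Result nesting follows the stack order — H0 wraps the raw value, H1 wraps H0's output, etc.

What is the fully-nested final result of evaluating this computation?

Evaluation trace:
get @ H2 ⇒ 2
get @ H2 ⇒ 2
H0 returns 4
H1 returns [4]
H2 returns ([4], 2)
= ([4], 2)

Answer: ([4], 2)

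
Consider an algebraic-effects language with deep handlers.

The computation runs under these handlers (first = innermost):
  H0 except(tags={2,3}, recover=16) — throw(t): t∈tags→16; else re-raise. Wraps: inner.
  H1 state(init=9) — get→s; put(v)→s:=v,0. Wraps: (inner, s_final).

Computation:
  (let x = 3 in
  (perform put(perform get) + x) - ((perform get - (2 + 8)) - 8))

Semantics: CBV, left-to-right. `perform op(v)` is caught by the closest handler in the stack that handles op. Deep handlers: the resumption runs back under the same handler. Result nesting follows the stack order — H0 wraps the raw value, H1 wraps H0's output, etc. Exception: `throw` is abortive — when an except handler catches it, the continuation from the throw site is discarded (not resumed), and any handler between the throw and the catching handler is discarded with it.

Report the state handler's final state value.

Step-by-step:
get @ H1 ⇒ 9
put(9) @ H1 ⇒ s:=9
get @ H1 ⇒ 9
H0 returns 12
H1 returns (12, 9)
= (12, 9)

Answer: 9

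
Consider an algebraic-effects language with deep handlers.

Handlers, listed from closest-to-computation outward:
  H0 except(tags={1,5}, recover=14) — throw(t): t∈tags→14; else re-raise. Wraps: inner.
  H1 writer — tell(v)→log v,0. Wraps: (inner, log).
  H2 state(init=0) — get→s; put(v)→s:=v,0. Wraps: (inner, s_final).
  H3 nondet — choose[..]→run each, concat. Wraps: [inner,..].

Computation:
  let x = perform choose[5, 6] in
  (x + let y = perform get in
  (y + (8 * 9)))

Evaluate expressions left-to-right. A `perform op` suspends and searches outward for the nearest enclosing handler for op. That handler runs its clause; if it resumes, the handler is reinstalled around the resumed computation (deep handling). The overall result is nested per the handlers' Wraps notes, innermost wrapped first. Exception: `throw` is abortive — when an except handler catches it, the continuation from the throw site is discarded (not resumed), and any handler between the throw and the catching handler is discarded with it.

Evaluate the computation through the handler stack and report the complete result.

Evaluation trace:
choose[5, 6] @ H3
  branch[0] choose=5:
    get @ H2 ⇒ 0
    H0 returns 77
    H1 returns (77, ())
    H2 returns ((77, ()), 0)
    H3 returns [((77, ()), 0)]
  branch[1] choose=6:
    get @ H2 ⇒ 0
    H0 returns 78
    H1 returns (78, ())
    H2 returns ((78, ()), 0)
    H3 returns [((78, ()), 0)]
= [((77, ()), 0), ((78, ()), 0)]

Answer: [((77, ()), 0), ((78, ()), 0)]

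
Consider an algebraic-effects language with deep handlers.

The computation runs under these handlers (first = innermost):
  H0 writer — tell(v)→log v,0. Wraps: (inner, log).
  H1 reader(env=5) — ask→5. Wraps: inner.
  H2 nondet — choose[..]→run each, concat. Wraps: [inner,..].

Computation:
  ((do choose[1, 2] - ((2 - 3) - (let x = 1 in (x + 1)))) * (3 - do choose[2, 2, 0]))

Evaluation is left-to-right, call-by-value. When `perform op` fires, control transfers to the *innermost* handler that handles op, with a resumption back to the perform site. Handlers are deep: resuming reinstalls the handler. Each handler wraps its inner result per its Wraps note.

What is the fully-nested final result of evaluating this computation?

Answer: [(4, ()), (4, ()), (12, ()), (5, ()), (5, ()), (15, ())]

Evaluation trace:
choose[1, 2] @ H2
  branch[0] choose=1:
    choose[2, 2, 0] @ H2
      branch[0] choose=2:
        H0 returns (4, ())
        H1 returns (4, ())
        H2 returns [(4, ())]
      branch[1] choose=2:
        H0 returns (4, ())
        H1 returns (4, ())
        H2 returns [(4, ())]
      branch[2] choose=0:
        H0 returns (12, ())
        H1 returns (12, ())
        H2 returns [(12, ())]
  branch[1] choose=2:
    choose[2, 2, 0] @ H2
      branch[0] choose=2:
        H0 returns (5, ())
        H1 returns (5, ())
        H2 returns [(5, ())]
      branch[1] choose=2:
        H0 returns (5, ())
        H1 returns (5, ())
        H2 returns [(5, ())]
      branch[2] choose=0:
        H0 returns (15, ())
        H1 returns (15, ())
        H2 returns [(15, ())]
= [(4, ()), (4, ()), (12, ()), (5, ()), (5, ()), (15, ())]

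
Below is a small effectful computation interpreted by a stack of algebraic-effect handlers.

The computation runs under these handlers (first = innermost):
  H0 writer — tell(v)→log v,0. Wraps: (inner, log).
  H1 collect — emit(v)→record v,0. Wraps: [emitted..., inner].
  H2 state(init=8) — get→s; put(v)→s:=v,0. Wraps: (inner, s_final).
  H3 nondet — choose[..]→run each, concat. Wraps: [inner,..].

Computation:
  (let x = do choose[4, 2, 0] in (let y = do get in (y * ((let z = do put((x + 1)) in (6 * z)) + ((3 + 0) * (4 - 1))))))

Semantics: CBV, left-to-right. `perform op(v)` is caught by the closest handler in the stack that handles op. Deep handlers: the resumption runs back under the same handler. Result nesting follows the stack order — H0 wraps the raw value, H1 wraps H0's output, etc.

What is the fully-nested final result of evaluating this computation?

Step-by-step:
choose[4, 2, 0] @ H3
  branch[0] choose=4:
    get @ H2 ⇒ 8
    put(5) @ H2 ⇒ s:=5
    H0 returns (72, ())
    H1 returns [(72, ())]
    H2 returns ([(72, ())], 5)
    H3 returns [([(72, ())], 5)]
  branch[1] choose=2:
    get @ H2 ⇒ 8
    put(3) @ H2 ⇒ s:=3
    H0 returns (72, ())
    H1 returns [(72, ())]
    H2 returns ([(72, ())], 3)
    H3 returns [([(72, ())], 3)]
  branch[2] choose=0:
    get @ H2 ⇒ 8
    put(1) @ H2 ⇒ s:=1
    H0 returns (72, ())
    H1 returns [(72, ())]
    H2 returns ([(72, ())], 1)
    H3 returns [([(72, ())], 1)]
= [([(72, ())], 5), ([(72, ())], 3), ([(72, ())], 1)]

Answer: [([(72, ())], 5), ([(72, ())], 3), ([(72, ())], 1)]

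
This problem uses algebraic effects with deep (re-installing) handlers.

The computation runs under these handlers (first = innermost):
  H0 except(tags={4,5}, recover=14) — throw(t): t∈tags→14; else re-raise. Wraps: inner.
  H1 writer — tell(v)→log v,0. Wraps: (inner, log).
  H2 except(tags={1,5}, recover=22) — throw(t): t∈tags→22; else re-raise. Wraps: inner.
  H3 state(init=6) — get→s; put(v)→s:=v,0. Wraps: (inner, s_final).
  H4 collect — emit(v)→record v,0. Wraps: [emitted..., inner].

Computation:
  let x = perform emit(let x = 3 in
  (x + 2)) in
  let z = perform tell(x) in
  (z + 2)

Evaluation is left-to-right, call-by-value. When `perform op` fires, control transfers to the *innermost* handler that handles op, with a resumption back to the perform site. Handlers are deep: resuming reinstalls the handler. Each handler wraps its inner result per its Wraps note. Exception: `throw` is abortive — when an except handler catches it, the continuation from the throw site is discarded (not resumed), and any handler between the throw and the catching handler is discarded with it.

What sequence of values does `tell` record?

Answer: (0)

Working:
emit(5) @ H4 ⇒ out+=5
tell(0) @ H1 ⇒ log+=0
H0 returns 2
H1 returns (2, (0))
H2 returns (2, (0))
H3 returns ((2, (0)), 6)
H4 returns [5, ((2, (0)), 6)]
= [5, ((2, (0)), 6)]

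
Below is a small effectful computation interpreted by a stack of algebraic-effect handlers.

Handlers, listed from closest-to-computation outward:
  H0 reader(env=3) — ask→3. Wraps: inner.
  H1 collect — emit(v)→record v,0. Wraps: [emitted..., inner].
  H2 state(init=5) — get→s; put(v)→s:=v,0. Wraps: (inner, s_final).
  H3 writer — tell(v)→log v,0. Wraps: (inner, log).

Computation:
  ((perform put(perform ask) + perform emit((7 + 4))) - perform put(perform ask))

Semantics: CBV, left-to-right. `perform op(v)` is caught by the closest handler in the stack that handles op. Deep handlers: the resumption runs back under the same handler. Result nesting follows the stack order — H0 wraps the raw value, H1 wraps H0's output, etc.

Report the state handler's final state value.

Step-by-step:
ask @ H0 ⇒ 3
put(3) @ H2 ⇒ s:=3
emit(11) @ H1 ⇒ out+=11
ask @ H0 ⇒ 3
put(3) @ H2 ⇒ s:=3
H0 returns 0
H1 returns [11, 0]
H2 returns ([11, 0], 3)
H3 returns (([11, 0], 3), ())
= (([11, 0], 3), ())

Answer: 3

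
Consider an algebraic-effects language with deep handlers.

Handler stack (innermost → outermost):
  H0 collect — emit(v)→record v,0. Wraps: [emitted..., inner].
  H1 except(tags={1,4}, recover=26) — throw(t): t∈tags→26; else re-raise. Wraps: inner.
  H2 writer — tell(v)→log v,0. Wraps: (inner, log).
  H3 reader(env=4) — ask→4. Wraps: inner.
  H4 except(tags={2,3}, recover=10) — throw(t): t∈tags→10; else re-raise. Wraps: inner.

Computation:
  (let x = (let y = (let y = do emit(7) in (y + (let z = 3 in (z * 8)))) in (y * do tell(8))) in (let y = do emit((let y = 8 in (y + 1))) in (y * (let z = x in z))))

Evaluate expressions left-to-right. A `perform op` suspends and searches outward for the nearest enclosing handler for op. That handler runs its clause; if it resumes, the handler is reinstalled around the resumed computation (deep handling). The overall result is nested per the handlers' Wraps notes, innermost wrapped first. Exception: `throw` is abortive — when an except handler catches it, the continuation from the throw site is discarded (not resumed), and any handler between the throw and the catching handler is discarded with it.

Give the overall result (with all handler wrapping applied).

Answer: ([7, 9, 0], (8))

Step-by-step:
emit(7) @ H0 ⇒ out+=7
tell(8) @ H2 ⇒ log+=8
emit(9) @ H0 ⇒ out+=9
H0 returns [7, 9, 0]
H1 returns [7, 9, 0]
H2 returns ([7, 9, 0], (8))
H3 returns ([7, 9, 0], (8))
H4 returns ([7, 9, 0], (8))
= ([7, 9, 0], (8))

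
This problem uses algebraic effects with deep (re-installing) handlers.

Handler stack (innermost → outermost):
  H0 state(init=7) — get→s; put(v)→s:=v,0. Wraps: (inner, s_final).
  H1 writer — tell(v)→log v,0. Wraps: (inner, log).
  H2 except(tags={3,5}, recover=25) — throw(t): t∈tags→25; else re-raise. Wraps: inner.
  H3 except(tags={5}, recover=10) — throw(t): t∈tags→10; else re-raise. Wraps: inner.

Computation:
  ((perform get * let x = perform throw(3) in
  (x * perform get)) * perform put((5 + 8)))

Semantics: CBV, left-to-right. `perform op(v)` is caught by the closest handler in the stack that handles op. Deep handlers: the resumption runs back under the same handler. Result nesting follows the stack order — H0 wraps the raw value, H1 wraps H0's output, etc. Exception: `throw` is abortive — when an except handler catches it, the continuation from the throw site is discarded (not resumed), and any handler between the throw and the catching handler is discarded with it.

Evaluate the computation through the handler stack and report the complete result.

Answer: 25

Working:
get @ H0 ⇒ 7
throw(3) @ H2 caught ⇒ 25
H3 returns 25
= 25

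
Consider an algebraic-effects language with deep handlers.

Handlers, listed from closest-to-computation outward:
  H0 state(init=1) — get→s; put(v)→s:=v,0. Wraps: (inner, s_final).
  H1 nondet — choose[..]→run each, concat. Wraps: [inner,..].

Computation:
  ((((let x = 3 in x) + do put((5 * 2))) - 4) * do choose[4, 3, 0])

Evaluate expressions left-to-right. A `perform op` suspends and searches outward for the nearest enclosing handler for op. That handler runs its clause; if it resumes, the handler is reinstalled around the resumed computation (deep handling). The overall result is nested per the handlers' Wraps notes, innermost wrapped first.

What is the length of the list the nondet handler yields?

Evaluation trace:
put(10) @ H0 ⇒ s:=10
choose[4, 3, 0] @ H1
  branch[0] choose=4:
    H0 returns (-4, 10)
    H1 returns [(-4, 10)]
  branch[1] choose=3:
    H0 returns (-3, 10)
    H1 returns [(-3, 10)]
  branch[2] choose=0:
    H0 returns (0, 10)
    H1 returns [(0, 10)]
= [(-4, 10), (-3, 10), (0, 10)]

Answer: 3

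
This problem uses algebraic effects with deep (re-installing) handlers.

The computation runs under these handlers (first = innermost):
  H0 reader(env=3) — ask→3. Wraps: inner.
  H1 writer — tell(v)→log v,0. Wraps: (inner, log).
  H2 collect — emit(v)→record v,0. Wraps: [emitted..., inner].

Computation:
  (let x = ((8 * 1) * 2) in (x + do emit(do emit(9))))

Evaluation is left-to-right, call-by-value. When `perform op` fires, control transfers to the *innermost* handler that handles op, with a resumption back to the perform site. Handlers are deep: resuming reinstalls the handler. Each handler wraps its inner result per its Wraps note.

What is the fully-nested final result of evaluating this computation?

Evaluation trace:
emit(9) @ H2 ⇒ out+=9
emit(0) @ H2 ⇒ out+=0
H0 returns 16
H1 returns (16, ())
H2 returns [9, 0, (16, ())]
= [9, 0, (16, ())]

Answer: [9, 0, (16, ())]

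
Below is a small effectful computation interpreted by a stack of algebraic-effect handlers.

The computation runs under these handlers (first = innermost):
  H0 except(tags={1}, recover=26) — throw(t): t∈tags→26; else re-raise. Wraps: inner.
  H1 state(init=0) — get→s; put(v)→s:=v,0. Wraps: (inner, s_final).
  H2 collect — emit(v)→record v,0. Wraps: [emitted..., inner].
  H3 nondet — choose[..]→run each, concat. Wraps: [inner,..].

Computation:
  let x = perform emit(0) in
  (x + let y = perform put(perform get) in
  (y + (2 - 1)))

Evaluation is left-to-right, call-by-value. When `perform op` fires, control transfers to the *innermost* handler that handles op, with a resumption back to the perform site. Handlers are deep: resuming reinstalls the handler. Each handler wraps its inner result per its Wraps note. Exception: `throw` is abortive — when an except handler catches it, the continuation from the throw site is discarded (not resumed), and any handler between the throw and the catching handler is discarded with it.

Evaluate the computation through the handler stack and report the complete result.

Answer: [[0, (1, 0)]]

Working:
emit(0) @ H2 ⇒ out+=0
get @ H1 ⇒ 0
put(0) @ H1 ⇒ s:=0
H0 returns 1
H1 returns (1, 0)
H2 returns [0, (1, 0)]
H3 returns [[0, (1, 0)]]
= [[0, (1, 0)]]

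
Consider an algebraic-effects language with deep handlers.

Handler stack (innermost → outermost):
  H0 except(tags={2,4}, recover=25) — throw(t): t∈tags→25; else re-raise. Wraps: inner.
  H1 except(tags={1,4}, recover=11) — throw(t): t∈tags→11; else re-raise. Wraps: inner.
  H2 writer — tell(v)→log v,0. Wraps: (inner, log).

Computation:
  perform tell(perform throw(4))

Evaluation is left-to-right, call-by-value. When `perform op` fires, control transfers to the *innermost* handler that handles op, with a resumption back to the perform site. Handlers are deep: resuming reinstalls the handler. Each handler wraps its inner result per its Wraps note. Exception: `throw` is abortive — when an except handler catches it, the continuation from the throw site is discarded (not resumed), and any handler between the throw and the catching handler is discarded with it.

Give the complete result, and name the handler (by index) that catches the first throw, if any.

Answer: (25, ()) ; first throw caught by: H0

Step-by-step:
throw(4) @ H0 caught ⇒ 25
H1 returns 25
H2 returns (25, ())
= (25, ())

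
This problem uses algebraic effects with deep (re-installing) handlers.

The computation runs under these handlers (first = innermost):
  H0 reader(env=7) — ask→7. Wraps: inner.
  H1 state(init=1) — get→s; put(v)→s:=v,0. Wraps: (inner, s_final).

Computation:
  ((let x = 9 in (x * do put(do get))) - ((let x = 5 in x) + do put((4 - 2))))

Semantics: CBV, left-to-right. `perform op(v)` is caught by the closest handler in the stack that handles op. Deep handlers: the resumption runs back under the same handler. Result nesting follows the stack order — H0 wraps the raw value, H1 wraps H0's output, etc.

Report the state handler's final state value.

Answer: 2

Step-by-step:
get @ H1 ⇒ 1
put(1) @ H1 ⇒ s:=1
put(2) @ H1 ⇒ s:=2
H0 returns -5
H1 returns (-5, 2)
= (-5, 2)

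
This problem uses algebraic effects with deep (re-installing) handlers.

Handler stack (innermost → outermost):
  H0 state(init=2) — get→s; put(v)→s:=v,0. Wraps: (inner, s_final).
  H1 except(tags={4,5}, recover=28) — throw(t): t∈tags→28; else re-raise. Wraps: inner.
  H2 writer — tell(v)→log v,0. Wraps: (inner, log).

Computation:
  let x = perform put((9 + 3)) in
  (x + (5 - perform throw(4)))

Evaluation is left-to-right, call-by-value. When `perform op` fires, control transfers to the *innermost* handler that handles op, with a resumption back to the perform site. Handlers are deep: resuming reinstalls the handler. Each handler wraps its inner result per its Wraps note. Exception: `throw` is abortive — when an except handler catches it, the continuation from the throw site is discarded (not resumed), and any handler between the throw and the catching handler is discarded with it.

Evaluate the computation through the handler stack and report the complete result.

Evaluation trace:
put(12) @ H0 ⇒ s:=12
throw(4) @ H1 caught ⇒ 28
H2 returns (28, ())
= (28, ())

Answer: (28, ())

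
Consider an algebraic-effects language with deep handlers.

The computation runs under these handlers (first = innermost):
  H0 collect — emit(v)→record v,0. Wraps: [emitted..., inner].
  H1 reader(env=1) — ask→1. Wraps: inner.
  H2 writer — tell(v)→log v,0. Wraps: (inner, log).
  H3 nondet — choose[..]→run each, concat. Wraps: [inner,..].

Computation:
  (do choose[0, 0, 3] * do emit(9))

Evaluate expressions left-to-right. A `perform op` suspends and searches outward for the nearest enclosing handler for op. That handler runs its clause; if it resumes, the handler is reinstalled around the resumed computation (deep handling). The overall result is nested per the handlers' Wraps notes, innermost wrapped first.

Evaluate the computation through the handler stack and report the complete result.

Answer: [([9, 0], ()), ([9, 0], ()), ([9, 0], ())]

Evaluation trace:
choose[0, 0, 3] @ H3
  branch[0] choose=0:
    emit(9) @ H0 ⇒ out+=9
    H0 returns [9, 0]
    H1 returns [9, 0]
    H2 returns ([9, 0], ())
    H3 returns [([9, 0], ())]
  branch[1] choose=0:
    emit(9) @ H0 ⇒ out+=9
    H0 returns [9, 0]
    H1 returns [9, 0]
    H2 returns ([9, 0], ())
    H3 returns [([9, 0], ())]
  branch[2] choose=3:
    emit(9) @ H0 ⇒ out+=9
    H0 returns [9, 0]
    H1 returns [9, 0]
    H2 returns ([9, 0], ())
    H3 returns [([9, 0], ())]
= [([9, 0], ()), ([9, 0], ()), ([9, 0], ())]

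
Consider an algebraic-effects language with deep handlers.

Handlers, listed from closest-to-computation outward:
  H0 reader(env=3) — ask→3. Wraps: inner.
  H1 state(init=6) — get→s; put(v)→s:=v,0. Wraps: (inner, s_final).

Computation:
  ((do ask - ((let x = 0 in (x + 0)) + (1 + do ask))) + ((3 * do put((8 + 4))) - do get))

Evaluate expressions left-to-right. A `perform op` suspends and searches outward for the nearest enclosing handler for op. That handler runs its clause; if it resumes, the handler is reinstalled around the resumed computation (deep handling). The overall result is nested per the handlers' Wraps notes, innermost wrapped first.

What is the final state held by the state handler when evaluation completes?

Step-by-step:
ask @ H0 ⇒ 3
ask @ H0 ⇒ 3
put(12) @ H1 ⇒ s:=12
get @ H1 ⇒ 12
H0 returns -13
H1 returns (-13, 12)
= (-13, 12)

Answer: 12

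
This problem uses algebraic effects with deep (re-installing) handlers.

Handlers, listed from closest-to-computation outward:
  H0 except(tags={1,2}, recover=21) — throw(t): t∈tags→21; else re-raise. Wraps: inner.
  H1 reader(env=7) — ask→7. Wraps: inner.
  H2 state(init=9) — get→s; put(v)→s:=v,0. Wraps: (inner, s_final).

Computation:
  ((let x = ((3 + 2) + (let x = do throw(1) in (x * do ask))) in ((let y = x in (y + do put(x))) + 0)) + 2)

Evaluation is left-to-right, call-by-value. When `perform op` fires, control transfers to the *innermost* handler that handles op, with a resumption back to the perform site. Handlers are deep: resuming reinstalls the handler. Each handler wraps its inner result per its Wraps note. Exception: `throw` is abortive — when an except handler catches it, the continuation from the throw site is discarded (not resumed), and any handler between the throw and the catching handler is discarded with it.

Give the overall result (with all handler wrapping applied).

Answer: (21, 9)

Evaluation trace:
throw(1) @ H0 caught ⇒ 21
H1 returns 21
H2 returns (21, 9)
= (21, 9)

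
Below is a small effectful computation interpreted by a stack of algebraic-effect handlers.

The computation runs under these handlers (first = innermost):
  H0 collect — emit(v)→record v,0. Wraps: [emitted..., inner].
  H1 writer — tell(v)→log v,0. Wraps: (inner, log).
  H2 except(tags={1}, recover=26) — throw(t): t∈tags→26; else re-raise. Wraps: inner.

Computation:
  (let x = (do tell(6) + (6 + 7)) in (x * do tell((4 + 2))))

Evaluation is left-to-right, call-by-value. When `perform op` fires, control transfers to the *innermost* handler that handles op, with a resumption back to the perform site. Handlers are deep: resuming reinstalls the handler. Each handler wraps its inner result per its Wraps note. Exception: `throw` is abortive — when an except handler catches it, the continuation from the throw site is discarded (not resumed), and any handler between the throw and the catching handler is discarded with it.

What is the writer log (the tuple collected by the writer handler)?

Working:
tell(6) @ H1 ⇒ log+=6
tell(6) @ H1 ⇒ log+=6
H0 returns [0]
H1 returns ([0], (6, 6))
H2 returns ([0], (6, 6))
= ([0], (6, 6))

Answer: (6, 6)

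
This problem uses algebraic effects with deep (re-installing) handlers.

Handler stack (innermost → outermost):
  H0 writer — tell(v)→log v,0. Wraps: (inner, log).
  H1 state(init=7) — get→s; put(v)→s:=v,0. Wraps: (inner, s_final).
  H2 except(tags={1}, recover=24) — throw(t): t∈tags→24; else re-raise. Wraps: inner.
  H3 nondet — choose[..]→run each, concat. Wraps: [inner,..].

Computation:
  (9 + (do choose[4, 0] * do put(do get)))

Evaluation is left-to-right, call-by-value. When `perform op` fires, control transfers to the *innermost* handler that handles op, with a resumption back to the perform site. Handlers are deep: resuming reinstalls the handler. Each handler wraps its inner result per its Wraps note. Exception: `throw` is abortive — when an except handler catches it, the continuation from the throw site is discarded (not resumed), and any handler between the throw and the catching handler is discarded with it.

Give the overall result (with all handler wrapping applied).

Answer: [((9, ()), 7), ((9, ()), 7)]

Step-by-step:
choose[4, 0] @ H3
  branch[0] choose=4:
    get @ H1 ⇒ 7
    put(7) @ H1 ⇒ s:=7
    H0 returns (9, ())
    H1 returns ((9, ()), 7)
    H2 returns ((9, ()), 7)
    H3 returns [((9, ()), 7)]
  branch[1] choose=0:
    get @ H1 ⇒ 7
    put(7) @ H1 ⇒ s:=7
    H0 returns (9, ())
    H1 returns ((9, ()), 7)
    H2 returns ((9, ()), 7)
    H3 returns [((9, ()), 7)]
= [((9, ()), 7), ((9, ()), 7)]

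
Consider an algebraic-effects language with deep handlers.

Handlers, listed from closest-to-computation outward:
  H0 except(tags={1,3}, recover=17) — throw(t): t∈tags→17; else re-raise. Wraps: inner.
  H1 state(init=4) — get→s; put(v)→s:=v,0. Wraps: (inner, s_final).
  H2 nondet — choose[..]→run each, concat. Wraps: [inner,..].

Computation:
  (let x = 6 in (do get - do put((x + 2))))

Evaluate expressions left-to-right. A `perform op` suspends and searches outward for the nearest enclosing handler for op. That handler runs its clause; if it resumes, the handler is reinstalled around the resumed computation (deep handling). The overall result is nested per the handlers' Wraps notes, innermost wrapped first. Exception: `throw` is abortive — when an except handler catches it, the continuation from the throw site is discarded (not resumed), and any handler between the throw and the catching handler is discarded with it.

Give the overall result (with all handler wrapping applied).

Evaluation trace:
get @ H1 ⇒ 4
put(8) @ H1 ⇒ s:=8
H0 returns 4
H1 returns (4, 8)
H2 returns [(4, 8)]
= [(4, 8)]

Answer: [(4, 8)]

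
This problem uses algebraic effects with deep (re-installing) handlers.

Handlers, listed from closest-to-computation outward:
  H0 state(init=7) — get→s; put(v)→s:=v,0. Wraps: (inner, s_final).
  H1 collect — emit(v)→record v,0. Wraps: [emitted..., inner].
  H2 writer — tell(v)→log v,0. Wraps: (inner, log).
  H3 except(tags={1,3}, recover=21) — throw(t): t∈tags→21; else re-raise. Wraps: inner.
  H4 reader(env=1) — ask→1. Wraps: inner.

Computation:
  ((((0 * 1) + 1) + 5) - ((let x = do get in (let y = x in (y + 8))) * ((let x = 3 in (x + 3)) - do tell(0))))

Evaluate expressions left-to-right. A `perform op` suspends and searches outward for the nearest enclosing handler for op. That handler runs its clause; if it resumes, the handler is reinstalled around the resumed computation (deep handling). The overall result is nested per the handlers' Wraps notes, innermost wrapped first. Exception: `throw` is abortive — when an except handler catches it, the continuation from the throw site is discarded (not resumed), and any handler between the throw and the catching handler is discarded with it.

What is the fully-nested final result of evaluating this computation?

Answer: ([(-84, 7)], (0))

Working:
get @ H0 ⇒ 7
tell(0) @ H2 ⇒ log+=0
H0 returns (-84, 7)
H1 returns [(-84, 7)]
H2 returns ([(-84, 7)], (0))
H3 returns ([(-84, 7)], (0))
H4 returns ([(-84, 7)], (0))
= ([(-84, 7)], (0))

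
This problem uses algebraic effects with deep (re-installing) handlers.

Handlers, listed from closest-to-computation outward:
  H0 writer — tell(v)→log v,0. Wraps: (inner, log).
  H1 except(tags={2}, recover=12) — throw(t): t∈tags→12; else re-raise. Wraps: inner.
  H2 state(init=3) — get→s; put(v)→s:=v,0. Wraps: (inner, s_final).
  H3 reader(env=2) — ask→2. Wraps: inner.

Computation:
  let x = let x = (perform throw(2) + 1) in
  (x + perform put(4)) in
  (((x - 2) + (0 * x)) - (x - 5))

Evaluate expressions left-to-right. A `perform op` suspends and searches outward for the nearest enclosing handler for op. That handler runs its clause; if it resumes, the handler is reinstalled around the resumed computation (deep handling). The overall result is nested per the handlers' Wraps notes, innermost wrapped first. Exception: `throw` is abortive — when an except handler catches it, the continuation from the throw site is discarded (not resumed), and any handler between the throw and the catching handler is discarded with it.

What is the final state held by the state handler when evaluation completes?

Answer: 3

Step-by-step:
throw(2) @ H1 caught ⇒ 12
H2 returns (12, 3)
H3 returns (12, 3)
= (12, 3)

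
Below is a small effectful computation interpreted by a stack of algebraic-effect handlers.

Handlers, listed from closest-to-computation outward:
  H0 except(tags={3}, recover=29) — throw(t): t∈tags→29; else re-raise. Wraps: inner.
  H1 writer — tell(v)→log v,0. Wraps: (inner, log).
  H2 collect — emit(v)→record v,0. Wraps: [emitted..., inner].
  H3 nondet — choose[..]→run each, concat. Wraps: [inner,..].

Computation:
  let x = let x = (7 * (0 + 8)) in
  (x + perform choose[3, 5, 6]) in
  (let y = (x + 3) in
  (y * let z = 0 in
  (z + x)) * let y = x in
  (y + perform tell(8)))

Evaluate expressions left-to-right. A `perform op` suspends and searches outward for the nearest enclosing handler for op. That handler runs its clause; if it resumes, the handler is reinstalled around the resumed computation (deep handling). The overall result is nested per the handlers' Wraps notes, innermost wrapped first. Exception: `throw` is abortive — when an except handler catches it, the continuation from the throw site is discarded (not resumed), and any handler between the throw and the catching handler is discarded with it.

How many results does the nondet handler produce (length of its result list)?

Evaluation trace:
choose[3, 5, 6] @ H3
  branch[0] choose=3:
    tell(8) @ H1 ⇒ log+=8
    H0 returns 215822
    H1 returns (215822, (8))
    H2 returns [(215822, (8))]
    H3 returns [[(215822, (8))]]
  branch[1] choose=5:
    tell(8) @ H1 ⇒ log+=8
    H0 returns 238144
    H1 returns (238144, (8))
    H2 returns [(238144, (8))]
    H3 returns [[(238144, (8))]]
  branch[2] choose=6:
    tell(8) @ H1 ⇒ log+=8
    H0 returns 249860
    H1 returns (249860, (8))
    H2 returns [(249860, (8))]
    H3 returns [[(249860, (8))]]
= [[(215822, (8))], [(238144, (8))], [(249860, (8))]]

Answer: 3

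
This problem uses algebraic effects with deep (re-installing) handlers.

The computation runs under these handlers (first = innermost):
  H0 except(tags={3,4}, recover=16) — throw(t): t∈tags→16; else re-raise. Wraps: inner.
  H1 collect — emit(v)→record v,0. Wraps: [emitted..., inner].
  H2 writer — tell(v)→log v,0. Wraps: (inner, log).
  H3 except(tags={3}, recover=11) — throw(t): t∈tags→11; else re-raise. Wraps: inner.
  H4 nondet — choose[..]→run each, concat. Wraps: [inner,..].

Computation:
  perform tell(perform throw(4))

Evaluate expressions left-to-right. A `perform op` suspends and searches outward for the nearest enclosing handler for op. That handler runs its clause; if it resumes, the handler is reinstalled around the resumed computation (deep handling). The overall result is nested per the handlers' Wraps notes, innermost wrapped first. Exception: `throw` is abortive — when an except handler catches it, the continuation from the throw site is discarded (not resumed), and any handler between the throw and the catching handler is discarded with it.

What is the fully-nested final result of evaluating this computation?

Answer: [([16], ())]

Step-by-step:
throw(4) @ H0 caught ⇒ 16
H1 returns [16]
H2 returns ([16], ())
H3 returns ([16], ())
H4 returns [([16], ())]
= [([16], ())]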